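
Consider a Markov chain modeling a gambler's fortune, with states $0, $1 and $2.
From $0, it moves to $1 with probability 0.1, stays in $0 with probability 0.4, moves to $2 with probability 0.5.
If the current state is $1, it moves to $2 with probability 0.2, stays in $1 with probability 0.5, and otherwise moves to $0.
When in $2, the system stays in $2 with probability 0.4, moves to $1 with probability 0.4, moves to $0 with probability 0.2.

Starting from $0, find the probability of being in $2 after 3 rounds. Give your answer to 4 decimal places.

Propagate the distribution vector 3 rounds from $0.
After 0 rounds: (1.0000, 0.0000, 0.0000)
After 1 round: (0.4000, 0.1000, 0.5000)
After 2 rounds: (0.2900, 0.2900, 0.4200)
After 3 rounds: (0.2870, 0.3420, 0.3710)
P(in $2 after 3 rounds) = 0.3710

0.3710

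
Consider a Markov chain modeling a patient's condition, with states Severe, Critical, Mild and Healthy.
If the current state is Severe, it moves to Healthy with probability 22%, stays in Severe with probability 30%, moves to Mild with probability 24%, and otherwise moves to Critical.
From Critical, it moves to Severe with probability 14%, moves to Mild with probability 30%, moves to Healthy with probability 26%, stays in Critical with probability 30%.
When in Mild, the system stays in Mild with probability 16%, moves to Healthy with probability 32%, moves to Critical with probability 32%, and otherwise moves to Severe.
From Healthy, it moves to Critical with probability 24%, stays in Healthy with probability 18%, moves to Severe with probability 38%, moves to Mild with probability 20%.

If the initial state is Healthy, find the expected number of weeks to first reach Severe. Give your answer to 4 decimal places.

3.6377

Let t(s) be the expected number of weeks to first reach Severe from state s, with t(Severe) = 0. Conditioning on the first week:
t(Critical) = 1 + 0.3·t(Critical) + 0.3·t(Mild) + 0.26·t(Healthy)
t(Mild) = 1 + 0.32·t(Critical) + 0.16·t(Mild) + 0.32·t(Healthy)
t(Healthy) = 1 + 0.24·t(Critical) + 0.2·t(Mild) + 0.18·t(Healthy)
Solving: t(Critical) = 4.6416, t(Mild) = 4.3445, t(Healthy) = 3.6377.
Expected weeks from Healthy to Severe: 3.6377.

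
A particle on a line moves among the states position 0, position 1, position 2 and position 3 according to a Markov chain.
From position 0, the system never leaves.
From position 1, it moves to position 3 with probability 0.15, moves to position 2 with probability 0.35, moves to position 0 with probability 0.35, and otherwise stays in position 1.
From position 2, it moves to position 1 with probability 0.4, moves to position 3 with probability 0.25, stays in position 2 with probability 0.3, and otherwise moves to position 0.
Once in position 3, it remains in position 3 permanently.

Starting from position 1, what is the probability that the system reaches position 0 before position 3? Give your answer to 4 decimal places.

0.5769

Let h(s) be the probability of absorption at position 0 starting from transient state s. Then h(position 0) = 1 and h(position 3) = 0. By first-step analysis:
h(position 1) = 0.35·1 + 0.15·h(position 1) + 0.35·h(position 2) + 0.15·0
h(position 2) = 0.05·1 + 0.4·h(position 1) + 0.3·h(position 2) + 0.25·0
Solving: h(position 1) = 0.5769, h(position 2) = 0.4011.
Starting from position 1, the probability is 0.5769.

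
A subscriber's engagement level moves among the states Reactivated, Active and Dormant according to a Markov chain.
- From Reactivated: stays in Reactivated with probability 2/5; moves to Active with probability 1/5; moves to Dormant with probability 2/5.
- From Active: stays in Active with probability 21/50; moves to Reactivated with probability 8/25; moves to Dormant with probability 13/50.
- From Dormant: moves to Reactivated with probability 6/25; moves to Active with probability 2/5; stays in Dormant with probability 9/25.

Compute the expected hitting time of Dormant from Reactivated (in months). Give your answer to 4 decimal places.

Let t(s) be the expected number of months to first reach Dormant from state s, with t(Dormant) = 0. Conditioning on the first month:
t(Reactivated) = 1 + 0.4·t(Reactivated) + 0.2·t(Active)
t(Active) = 1 + 0.32·t(Reactivated) + 0.42·t(Active)
Solving: t(Reactivated) = 2.7465, t(Active) = 3.2394.
Expected months from Reactivated to Dormant: 2.7465.

2.7465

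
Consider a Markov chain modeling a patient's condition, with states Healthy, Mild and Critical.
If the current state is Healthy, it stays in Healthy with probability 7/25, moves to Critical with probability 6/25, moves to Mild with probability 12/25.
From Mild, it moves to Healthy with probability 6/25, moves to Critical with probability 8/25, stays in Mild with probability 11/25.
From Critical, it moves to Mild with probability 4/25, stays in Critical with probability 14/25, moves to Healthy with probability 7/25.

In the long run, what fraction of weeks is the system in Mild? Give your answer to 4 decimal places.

Let the stationary distribution be π with π = πP and π_1 + π_2 + π_3 = 1.
π_1 = 0.28·π_1 + 0.24·π_2 + 0.28·π_3
π_2 = 0.48·π_1 + 0.44·π_2 + 0.16·π_3
Solving with the normalization constraint gives π = (0.2664, 0.3406, 0.3930).
So the stationary probability of Mild is 0.3406.

0.3406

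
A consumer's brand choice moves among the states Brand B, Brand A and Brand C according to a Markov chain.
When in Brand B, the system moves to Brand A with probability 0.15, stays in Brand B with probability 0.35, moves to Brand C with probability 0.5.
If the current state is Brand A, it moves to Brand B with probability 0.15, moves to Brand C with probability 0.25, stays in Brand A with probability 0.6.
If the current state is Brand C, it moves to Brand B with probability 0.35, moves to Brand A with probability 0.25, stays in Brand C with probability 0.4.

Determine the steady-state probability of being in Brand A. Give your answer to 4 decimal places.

Let the stationary distribution be π with π = πP and π_1 + π_2 + π_3 = 1.
π_1 = 0.35·π_1 + 0.15·π_2 + 0.35·π_3
π_2 = 0.15·π_1 + 0.6·π_2 + 0.25·π_3
Solving with the normalization constraint gives π = (0.2817, 0.3413, 0.3770).
So the stationary probability of Brand A is 0.3413.

0.3413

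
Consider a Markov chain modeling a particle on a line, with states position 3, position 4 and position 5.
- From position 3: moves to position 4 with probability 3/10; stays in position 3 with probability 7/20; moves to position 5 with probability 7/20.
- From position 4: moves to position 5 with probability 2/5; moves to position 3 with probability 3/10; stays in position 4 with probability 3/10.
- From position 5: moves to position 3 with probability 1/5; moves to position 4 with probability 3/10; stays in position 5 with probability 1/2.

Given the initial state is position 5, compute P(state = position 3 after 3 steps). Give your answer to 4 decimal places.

Propagate the distribution vector 3 steps from position 5.
After 0 steps: (0.0000, 0.0000, 1.0000)
After 1 step: (0.2000, 0.3000, 0.5000)
After 2 steps: (0.2600, 0.3000, 0.4400)
After 3 steps: (0.2690, 0.3000, 0.4310)
P(in position 3 after 3 steps) = 0.2690

0.2690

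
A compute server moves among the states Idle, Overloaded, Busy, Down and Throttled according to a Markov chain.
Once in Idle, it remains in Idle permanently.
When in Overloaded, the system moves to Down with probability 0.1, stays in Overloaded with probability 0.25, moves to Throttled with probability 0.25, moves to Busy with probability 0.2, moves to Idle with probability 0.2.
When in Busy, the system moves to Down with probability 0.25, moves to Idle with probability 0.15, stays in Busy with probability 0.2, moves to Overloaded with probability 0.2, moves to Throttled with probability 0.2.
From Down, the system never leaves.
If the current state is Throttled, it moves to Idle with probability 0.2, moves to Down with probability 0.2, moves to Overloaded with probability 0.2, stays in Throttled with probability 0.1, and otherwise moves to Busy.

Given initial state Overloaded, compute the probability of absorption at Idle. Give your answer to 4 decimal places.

0.5511

Let h(s) be the probability of absorption at Idle starting from transient state s. Then h(Idle) = 1 and h(Down) = 0. By first-step analysis:
h(Overloaded) = 0.2·1 + 0.25·h(Overloaded) + 0.2·h(Busy) + 0.1·0 + 0.25·h(Throttled)
h(Busy) = 0.15·1 + 0.2·h(Overloaded) + 0.2·h(Busy) + 0.25·0 + 0.2·h(Throttled)
h(Throttled) = 0.2·1 + 0.2·h(Overloaded) + 0.3·h(Busy) + 0.2·0 + 0.1·h(Throttled)
Solving: h(Overloaded) = 0.5511, h(Busy) = 0.4489, h(Throttled) = 0.4943.
Starting from Overloaded, the probability is 0.5511.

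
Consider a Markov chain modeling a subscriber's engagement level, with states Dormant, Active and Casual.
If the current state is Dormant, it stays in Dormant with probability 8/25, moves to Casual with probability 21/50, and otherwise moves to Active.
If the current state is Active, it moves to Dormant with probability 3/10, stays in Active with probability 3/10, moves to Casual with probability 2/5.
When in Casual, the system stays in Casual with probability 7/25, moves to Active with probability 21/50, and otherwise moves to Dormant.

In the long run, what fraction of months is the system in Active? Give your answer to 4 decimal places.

Let the stationary distribution be π with π = πP and π_1 + π_2 + π_3 = 1.
π_1 = 0.32·π_1 + 0.3·π_2 + 0.3·π_3
π_2 = 0.26·π_1 + 0.3·π_2 + 0.42·π_3
Solving with the normalization constraint gives π = (0.3061, 0.3313, 0.3626).
So the stationary probability of Active is 0.3313.

0.3313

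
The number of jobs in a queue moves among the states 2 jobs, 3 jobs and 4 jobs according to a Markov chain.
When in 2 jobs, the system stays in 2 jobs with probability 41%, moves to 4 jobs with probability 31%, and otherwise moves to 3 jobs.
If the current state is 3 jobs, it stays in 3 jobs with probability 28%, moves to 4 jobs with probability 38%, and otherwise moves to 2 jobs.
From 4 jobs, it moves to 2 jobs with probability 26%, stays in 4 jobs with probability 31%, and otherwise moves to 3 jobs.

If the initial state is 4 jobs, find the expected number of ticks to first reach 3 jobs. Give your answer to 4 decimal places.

Let t(s) be the expected number of ticks to first reach 3 jobs from state s, with t(3 jobs) = 0. Conditioning on the first tick:
t(2 jobs) = 1 + 0.41·t(2 jobs) + 0.31·t(4 jobs)
t(4 jobs) = 1 + 0.26·t(2 jobs) + 0.31·t(4 jobs)
Solving: t(2 jobs) = 3.0628, t(4 jobs) = 2.6034.
Expected ticks from 4 jobs to 3 jobs: 2.6034.

2.6034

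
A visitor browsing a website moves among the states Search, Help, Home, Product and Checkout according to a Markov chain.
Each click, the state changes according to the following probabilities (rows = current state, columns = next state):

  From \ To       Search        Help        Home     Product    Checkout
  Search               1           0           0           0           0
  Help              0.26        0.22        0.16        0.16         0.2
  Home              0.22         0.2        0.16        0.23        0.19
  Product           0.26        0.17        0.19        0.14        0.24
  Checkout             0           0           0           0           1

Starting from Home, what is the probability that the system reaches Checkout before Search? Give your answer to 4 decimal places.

Let h(s) be the probability of absorption at Checkout starting from transient state s. Then h(Checkout) = 1 and h(Search) = 0. By first-step analysis:
h(Help) = 0.26·0 + 0.22·h(Help) + 0.16·h(Home) + 0.16·h(Product) + 0.2·1
h(Home) = 0.22·0 + 0.2·h(Help) + 0.16·h(Home) + 0.23·h(Product) + 0.19·1
h(Product) = 0.26·0 + 0.17·h(Help) + 0.19·h(Home) + 0.14·h(Product) + 0.24·1
Solving: h(Help) = 0.4473, h(Home) = 0.4612, h(Product) = 0.4694.
Starting from Home, the probability is 0.4612.

0.4612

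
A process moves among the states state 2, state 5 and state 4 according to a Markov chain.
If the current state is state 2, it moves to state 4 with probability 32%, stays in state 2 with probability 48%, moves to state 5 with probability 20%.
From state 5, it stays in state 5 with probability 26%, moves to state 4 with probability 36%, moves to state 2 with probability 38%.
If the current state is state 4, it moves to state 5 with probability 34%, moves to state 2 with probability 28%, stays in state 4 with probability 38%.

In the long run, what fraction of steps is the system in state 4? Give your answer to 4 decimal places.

0.3517

Let the stationary distribution be π with π = πP and π_1 + π_2 + π_3 = 1.
π_1 = 0.48·π_1 + 0.38·π_2 + 0.28·π_3
π_2 = 0.2·π_1 + 0.26·π_2 + 0.34·π_3
Solving with the normalization constraint gives π = (0.3831, 0.2651, 0.3517).
So the stationary probability of state 4 is 0.3517.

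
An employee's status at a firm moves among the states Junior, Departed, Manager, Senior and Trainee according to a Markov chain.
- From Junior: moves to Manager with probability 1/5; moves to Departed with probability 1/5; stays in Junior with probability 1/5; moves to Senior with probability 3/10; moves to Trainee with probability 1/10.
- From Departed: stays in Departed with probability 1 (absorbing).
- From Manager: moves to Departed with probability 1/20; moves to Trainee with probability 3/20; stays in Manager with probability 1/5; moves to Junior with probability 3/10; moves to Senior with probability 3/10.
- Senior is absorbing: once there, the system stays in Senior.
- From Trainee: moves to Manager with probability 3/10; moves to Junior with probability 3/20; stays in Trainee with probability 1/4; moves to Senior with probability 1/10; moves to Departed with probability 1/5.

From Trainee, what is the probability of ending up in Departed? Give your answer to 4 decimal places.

0.4592

Let h(s) be the probability of absorption at Departed starting from transient state s. Then h(Departed) = 1 and h(Senior) = 0. By first-step analysis:
h(Junior) = 0.2·h(Junior) + 0.2·1 + 0.2·h(Manager) + 0.3·0 + 0.1·h(Trainee)
h(Manager) = 0.3·h(Junior) + 0.05·1 + 0.2·h(Manager) + 0.3·0 + 0.15·h(Trainee)
h(Trainee) = 0.15·h(Junior) + 0.2·1 + 0.3·h(Manager) + 0.1·0 + 0.25·h(Trainee)
Solving: h(Junior) = 0.3802, h(Manager) = 0.2912, h(Trainee) = 0.4592.
Starting from Trainee, the probability is 0.4592.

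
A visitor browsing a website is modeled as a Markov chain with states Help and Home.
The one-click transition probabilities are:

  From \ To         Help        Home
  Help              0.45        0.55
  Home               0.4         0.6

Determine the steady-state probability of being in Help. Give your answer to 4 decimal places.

Let the stationary distribution be π with π = πP and π_1 + π_2 = 1.
π_1 = 0.45·π_1 + 0.4·π_2
Solving with the normalization constraint gives π = (0.4211, 0.5789).
So the stationary probability of Help is 0.4211.

0.4211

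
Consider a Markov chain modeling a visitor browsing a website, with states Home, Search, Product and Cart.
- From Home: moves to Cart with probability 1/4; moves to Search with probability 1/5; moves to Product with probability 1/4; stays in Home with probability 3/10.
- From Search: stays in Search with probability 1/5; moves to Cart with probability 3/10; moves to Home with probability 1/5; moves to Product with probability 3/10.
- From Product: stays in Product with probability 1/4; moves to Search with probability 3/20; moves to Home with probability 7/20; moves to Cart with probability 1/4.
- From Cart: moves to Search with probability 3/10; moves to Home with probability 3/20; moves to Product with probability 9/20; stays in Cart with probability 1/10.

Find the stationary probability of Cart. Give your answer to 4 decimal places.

0.2264

Let the stationary distribution be π with π = πP and π_1 + π_2 + π_3 + π_4 = 1.
π_1 = 0.3·π_1 + 0.2·π_2 + 0.35·π_3 + 0.15·π_4
π_2 = 0.2·π_1 + 0.2·π_2 + 0.15·π_3 + 0.3·π_4
π_3 = 0.25·π_1 + 0.3·π_2 + 0.25·π_3 + 0.45·π_4
Solving with the normalization constraint gives π = (0.2606, 0.2074, 0.3056, 0.2264).
So the stationary probability of Cart is 0.2264.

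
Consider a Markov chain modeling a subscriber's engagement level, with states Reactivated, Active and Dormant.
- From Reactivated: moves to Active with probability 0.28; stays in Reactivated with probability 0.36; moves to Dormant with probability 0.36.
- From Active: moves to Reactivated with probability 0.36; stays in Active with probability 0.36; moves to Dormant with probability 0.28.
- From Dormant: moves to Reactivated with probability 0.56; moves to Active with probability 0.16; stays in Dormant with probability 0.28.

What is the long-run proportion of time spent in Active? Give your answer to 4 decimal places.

0.2634

Let the stationary distribution be π with π = πP and π_1 + π_2 + π_3 = 1.
π_1 = 0.36·π_1 + 0.36·π_2 + 0.56·π_3
π_2 = 0.28·π_1 + 0.36·π_2 + 0.16·π_3
Solving with the normalization constraint gives π = (0.4228, 0.2634, 0.3138).
So the stationary probability of Active is 0.2634.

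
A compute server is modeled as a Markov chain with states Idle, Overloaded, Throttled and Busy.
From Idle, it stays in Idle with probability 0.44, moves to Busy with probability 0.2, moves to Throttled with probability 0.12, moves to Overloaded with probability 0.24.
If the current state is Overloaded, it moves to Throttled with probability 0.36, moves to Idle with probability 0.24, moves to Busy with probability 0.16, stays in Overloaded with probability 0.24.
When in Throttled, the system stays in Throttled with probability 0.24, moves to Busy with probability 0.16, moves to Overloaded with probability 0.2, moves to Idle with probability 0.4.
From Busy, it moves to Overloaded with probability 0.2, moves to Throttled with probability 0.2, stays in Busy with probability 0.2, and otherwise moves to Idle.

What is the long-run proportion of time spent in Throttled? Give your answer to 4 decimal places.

0.2141

Let the stationary distribution be π with π = πP and π_1 + π_2 + π_3 + π_4 = 1.
π_1 = 0.44·π_1 + 0.24·π_2 + 0.4·π_3 + 0.4·π_4
π_2 = 0.24·π_1 + 0.24·π_2 + 0.2·π_3 + 0.2·π_4
π_3 = 0.12·π_1 + 0.36·π_2 + 0.24·π_3 + 0.2·π_4
Solving with the normalization constraint gives π = (0.3793, 0.2241, 0.2141, 0.1825).
So the stationary probability of Throttled is 0.2141.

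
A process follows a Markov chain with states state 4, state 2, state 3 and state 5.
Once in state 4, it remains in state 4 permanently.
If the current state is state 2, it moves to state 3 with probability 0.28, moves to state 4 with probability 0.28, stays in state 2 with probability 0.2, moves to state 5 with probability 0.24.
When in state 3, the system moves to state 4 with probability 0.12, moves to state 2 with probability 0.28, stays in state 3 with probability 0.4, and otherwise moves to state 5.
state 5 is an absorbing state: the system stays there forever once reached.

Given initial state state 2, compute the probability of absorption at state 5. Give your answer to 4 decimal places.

Let h(s) be the probability of absorption at state 5 starting from transient state s. Then h(state 5) = 1 and h(state 4) = 0. By first-step analysis:
h(state 2) = 0.28·0 + 0.2·h(state 2) + 0.28·h(state 3) + 0.24·1
h(state 3) = 0.12·0 + 0.28·h(state 2) + 0.4·h(state 3) + 0.2·1
Solving: h(state 2) = 0.4980, h(state 3) = 0.5657.
Starting from state 2, the probability is 0.4980.

0.4980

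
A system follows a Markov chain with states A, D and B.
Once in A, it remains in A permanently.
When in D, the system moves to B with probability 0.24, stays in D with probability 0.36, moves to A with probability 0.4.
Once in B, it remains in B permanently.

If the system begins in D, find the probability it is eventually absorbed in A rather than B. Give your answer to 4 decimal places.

Let h(s) be the probability of absorption at A starting from transient state s. Then h(A) = 1 and h(B) = 0. By first-step analysis:
h(D) = 0.4·1 + 0.36·h(D) + 0.24·0
Solving: h(D) = 0.6250.
Starting from D, the probability is 0.6250.

0.6250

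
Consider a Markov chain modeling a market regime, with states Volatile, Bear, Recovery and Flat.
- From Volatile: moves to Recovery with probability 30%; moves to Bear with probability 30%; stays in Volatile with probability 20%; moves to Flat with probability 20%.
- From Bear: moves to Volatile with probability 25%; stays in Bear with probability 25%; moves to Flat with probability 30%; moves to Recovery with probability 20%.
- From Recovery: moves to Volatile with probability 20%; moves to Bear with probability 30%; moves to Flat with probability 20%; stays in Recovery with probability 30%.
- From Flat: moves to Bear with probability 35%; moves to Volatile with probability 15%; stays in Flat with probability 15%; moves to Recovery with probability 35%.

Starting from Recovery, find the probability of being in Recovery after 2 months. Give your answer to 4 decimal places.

0.2800

Propagate the distribution vector 2 months from Recovery.
After 0 months: (0.0000, 0.0000, 1.0000, 0.0000)
After 1 month: (0.2000, 0.3000, 0.3000, 0.2000)
After 2 months: (0.2050, 0.2950, 0.2800, 0.2200)
P(in Recovery after 2 months) = 0.2800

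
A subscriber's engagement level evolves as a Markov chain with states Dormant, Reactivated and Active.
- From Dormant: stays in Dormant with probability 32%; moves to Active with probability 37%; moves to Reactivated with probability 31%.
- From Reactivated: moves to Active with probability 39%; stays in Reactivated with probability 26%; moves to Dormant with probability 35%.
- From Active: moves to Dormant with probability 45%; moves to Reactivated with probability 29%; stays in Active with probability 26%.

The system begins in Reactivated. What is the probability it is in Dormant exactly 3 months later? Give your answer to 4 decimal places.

Propagate the distribution vector 3 months from Reactivated.
After 0 months: (0.0000, 1.0000, 0.0000)
After 1 month: (0.3500, 0.2600, 0.3900)
After 2 months: (0.3785, 0.2892, 0.3323)
After 3 months: (0.3719, 0.2889, 0.3392)
P(in Dormant after 3 months) = 0.3719

0.3719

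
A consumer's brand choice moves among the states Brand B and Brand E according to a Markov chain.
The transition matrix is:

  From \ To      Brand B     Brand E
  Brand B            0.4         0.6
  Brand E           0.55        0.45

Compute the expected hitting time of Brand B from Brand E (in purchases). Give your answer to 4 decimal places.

1.8182

Let t(s) be the expected number of purchases to first reach Brand B from state s, with t(Brand B) = 0. Conditioning on the first purchase:
t(Brand E) = 1 + 0.45·t(Brand E)
Solving: t(Brand E) = 1.8182.
Expected purchases from Brand E to Brand B: 1.8182.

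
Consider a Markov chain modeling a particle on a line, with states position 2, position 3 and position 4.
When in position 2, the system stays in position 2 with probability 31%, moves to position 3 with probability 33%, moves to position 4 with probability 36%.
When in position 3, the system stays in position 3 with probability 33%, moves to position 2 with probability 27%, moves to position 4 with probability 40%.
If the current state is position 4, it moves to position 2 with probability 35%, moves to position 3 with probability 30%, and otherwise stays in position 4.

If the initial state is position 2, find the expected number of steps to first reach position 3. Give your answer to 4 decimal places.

Let t(s) be the expected number of steps to first reach position 3 from state s, with t(position 3) = 0. Conditioning on the first step:
t(position 2) = 1 + 0.31·t(position 2) + 0.36·t(position 4)
t(position 4) = 1 + 0.35·t(position 2) + 0.35·t(position 4)
Solving: t(position 2) = 3.1318, t(position 4) = 3.2248.
Expected steps from position 2 to position 3: 3.1318.

3.1318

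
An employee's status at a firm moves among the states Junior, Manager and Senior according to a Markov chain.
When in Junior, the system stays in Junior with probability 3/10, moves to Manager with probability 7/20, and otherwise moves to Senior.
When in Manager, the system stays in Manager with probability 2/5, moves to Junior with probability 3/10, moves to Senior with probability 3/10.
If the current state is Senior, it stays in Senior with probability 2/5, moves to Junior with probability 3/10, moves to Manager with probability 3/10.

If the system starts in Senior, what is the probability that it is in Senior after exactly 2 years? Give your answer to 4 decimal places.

Sum over the intermediate state after 1 year:
P = P(Senior→Junior)·P(Junior→Senior) + P(Senior→Manager)·P(Manager→Senior) + P(Senior→Senior)·P(Senior→Senior)
  = 0.3×0.35 + 0.3×0.3 + 0.4×0.4
  = 0.1050 + 0.0900 + 0.1600 = 0.3550

0.3550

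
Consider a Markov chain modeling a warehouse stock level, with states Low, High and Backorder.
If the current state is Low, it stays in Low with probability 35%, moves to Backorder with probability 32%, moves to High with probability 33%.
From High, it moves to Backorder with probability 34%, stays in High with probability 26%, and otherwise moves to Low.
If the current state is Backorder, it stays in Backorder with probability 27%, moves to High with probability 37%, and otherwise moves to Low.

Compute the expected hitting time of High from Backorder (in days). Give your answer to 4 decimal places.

2.8110

Let t(s) be the expected number of days to first reach High from state s, with t(High) = 0. Conditioning on the first day:
t(Low) = 1 + 0.35·t(Low) + 0.32·t(Backorder)
t(Backorder) = 1 + 0.36·t(Low) + 0.27·t(Backorder)
Solving: t(Low) = 2.9223, t(Backorder) = 2.8110.
Expected days from Backorder to High: 2.8110.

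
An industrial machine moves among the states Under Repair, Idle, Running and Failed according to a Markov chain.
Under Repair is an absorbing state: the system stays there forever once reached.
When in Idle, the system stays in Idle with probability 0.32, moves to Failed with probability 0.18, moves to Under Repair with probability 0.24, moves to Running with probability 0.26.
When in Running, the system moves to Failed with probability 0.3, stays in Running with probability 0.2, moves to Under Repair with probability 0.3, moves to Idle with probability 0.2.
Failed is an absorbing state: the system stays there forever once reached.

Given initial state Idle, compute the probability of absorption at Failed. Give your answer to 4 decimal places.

Let h(s) be the probability of absorption at Failed starting from transient state s. Then h(Failed) = 1 and h(Under Repair) = 0. By first-step analysis:
h(Idle) = 0.24·0 + 0.32·h(Idle) + 0.26·h(Running) + 0.18·1
h(Running) = 0.3·0 + 0.2·h(Idle) + 0.2·h(Running) + 0.3·1
Solving: h(Idle) = 0.4512, h(Running) = 0.4878.
Starting from Idle, the probability is 0.4512.

0.4512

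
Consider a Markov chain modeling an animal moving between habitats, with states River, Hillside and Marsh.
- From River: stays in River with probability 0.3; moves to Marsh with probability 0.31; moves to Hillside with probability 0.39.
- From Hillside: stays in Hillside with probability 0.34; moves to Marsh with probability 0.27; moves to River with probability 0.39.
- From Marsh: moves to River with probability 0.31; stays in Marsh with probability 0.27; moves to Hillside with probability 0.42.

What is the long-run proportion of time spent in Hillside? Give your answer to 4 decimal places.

Let the stationary distribution be π with π = πP and π_1 + π_2 + π_3 = 1.
π_1 = 0.3·π_1 + 0.39·π_2 + 0.31·π_3
π_2 = 0.39·π_1 + 0.34·π_2 + 0.42·π_3
Solving with the normalization constraint gives π = (0.3370, 0.3795, 0.2835).
So the stationary probability of Hillside is 0.3795.

0.3795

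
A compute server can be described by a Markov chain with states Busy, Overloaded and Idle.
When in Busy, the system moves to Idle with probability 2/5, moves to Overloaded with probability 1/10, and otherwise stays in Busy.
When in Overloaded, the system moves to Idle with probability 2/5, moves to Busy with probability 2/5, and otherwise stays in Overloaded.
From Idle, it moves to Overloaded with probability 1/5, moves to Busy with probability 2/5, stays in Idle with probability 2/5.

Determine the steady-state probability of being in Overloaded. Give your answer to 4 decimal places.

Let the stationary distribution be π with π = πP and π_1 + π_2 + π_3 = 1.
π_1 = 0.5·π_1 + 0.4·π_2 + 0.4·π_3
π_2 = 0.1·π_1 + 0.2·π_2 + 0.2·π_3
Solving with the normalization constraint gives π = (0.4444, 0.1556, 0.4000).
So the stationary probability of Overloaded is 0.1556.

0.1556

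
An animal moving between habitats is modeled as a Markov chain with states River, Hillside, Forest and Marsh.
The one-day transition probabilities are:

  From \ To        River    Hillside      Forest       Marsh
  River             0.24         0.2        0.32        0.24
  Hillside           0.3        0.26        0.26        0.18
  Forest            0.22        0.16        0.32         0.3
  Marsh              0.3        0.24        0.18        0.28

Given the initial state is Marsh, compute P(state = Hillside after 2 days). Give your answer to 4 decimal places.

Propagate the distribution vector 2 days from Marsh.
After 0 days: (0.0000, 0.0000, 0.0000, 1.0000)
After 1 day: (0.3000, 0.2400, 0.1800, 0.2800)
After 2 days: (0.2676, 0.2184, 0.2664, 0.2476)
P(in Hillside after 2 days) = 0.2184

0.2184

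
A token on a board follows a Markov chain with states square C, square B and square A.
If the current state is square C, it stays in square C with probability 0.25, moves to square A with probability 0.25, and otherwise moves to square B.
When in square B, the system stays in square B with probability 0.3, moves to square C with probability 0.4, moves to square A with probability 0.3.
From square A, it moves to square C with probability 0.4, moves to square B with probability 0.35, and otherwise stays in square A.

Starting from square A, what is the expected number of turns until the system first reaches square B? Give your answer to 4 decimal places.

2.4865

Let t(s) be the expected number of turns to first reach square B from state s, with t(square B) = 0. Conditioning on the first turn:
t(square C) = 1 + 0.25·t(square C) + 0.25·t(square A)
t(square A) = 1 + 0.4·t(square C) + 0.25·t(square A)
Solving: t(square C) = 2.1622, t(square A) = 2.4865.
Expected turns from square A to square B: 2.4865.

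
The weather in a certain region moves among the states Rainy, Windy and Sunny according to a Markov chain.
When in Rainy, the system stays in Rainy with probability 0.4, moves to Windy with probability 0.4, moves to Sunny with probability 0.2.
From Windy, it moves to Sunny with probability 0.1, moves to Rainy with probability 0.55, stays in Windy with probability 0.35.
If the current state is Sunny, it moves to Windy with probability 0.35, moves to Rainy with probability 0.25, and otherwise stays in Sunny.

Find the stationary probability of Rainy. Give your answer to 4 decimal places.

0.4251

Let the stationary distribution be π with π = πP and π_1 + π_2 + π_3 = 1.
π_1 = 0.4·π_1 + 0.55·π_2 + 0.25·π_3
π_2 = 0.4·π_1 + 0.35·π_2 + 0.35·π_3
Solving with the normalization constraint gives π = (0.4251, 0.3713, 0.2036).
So the stationary probability of Rainy is 0.4251.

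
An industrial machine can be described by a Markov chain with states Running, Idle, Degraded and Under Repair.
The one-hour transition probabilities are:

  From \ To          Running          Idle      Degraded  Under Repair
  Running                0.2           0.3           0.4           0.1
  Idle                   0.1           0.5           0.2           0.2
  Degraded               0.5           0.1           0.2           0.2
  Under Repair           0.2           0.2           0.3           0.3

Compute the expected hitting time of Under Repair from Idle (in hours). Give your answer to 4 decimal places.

5.6164

Let t(s) be the expected number of hours to first reach Under Repair from state s, with t(Under Repair) = 0. Conditioning on the first hour:
t(Running) = 1 + 0.2·t(Running) + 0.3·t(Idle) + 0.4·t(Degraded)
t(Idle) = 1 + 0.1·t(Running) + 0.5·t(Idle) + 0.2·t(Degraded)
t(Degraded) = 1 + 0.5·t(Running) + 0.1·t(Idle) + 0.2·t(Degraded)
Solving: t(Running) = 6.3014, t(Idle) = 5.6164, t(Degraded) = 5.8904.
Expected hours from Idle to Under Repair: 5.6164.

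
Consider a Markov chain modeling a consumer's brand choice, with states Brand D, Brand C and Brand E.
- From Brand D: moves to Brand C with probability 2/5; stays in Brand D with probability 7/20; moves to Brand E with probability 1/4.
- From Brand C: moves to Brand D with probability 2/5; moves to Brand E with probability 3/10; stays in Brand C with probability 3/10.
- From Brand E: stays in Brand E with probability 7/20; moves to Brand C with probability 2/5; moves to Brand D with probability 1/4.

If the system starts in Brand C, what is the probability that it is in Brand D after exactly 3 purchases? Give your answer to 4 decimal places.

Propagate the distribution vector 3 purchases from Brand C.
After 0 purchases: (0.0000, 1.0000, 0.0000)
After 1 purchase: (0.4000, 0.3000, 0.3000)
After 2 purchases: (0.3350, 0.3700, 0.2950)
After 3 purchases: (0.3390, 0.3630, 0.2980)
P(in Brand D after 3 purchases) = 0.3390

0.3390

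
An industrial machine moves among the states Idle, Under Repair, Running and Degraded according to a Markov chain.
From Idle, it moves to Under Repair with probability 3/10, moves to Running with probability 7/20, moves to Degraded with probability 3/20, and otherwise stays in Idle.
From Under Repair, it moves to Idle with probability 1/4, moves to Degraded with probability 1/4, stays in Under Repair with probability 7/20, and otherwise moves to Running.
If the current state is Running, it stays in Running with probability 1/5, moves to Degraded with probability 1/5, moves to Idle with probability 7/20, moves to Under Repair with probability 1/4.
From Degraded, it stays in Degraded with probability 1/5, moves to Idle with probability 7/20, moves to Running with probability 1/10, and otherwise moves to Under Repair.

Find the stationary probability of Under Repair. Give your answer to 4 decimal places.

Let the stationary distribution be π with π = πP and π_1 + π_2 + π_3 + π_4 = 1.
π_1 = 0.2·π_1 + 0.25·π_2 + 0.35·π_3 + 0.35·π_4
π_2 = 0.3·π_1 + 0.35·π_2 + 0.25·π_3 + 0.35·π_4
π_3 = 0.35·π_1 + 0.15·π_2 + 0.2·π_3 + 0.1·π_4
Solving with the normalization constraint gives π = (0.2769, 0.3156, 0.2056, 0.2019).
So the stationary probability of Under Repair is 0.3156.

0.3156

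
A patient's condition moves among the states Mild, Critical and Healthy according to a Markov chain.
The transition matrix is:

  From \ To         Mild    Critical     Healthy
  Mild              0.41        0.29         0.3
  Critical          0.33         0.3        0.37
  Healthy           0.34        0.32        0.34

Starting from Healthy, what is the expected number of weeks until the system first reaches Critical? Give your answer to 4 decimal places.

Let t(s) be the expected number of weeks to first reach Critical from state s, with t(Critical) = 0. Conditioning on the first week:
t(Mild) = 1 + 0.41·t(Mild) + 0.3·t(Healthy)
t(Healthy) = 1 + 0.34·t(Mild) + 0.34·t(Healthy)
Solving: t(Mild) = 3.3403, t(Healthy) = 3.2359.
Expected weeks from Healthy to Critical: 3.2359.

3.2359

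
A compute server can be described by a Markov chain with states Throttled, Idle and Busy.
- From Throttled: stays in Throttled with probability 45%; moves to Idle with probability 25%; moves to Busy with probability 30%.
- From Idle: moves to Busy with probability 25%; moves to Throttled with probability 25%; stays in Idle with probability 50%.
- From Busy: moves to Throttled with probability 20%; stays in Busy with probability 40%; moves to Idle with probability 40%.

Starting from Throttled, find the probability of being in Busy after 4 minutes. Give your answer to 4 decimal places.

Propagate the distribution vector 4 minutes from Throttled.
After 0 minutes: (1.0000, 0.0000, 0.0000)
After 1 minute: (0.4500, 0.2500, 0.3000)
After 2 minutes: (0.3250, 0.3575, 0.3175)
After 3 minutes: (0.2991, 0.3870, 0.3139)
After 4 minutes: (0.2941, 0.3938, 0.3120)
P(in Busy after 4 minutes) = 0.3120

0.3120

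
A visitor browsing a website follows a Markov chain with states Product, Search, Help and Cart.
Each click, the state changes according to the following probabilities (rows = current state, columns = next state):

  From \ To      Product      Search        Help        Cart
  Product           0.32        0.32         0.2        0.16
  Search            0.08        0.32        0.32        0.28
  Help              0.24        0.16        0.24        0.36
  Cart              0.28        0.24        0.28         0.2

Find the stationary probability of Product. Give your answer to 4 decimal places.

Let the stationary distribution be π with π = πP and π_1 + π_2 + π_3 + π_4 = 1.
π_1 = 0.32·π_1 + 0.08·π_2 + 0.24·π_3 + 0.28·π_4
π_2 = 0.32·π_1 + 0.32·π_2 + 0.16·π_3 + 0.24·π_4
π_3 = 0.2·π_1 + 0.32·π_2 + 0.24·π_3 + 0.28·π_4
Solving with the normalization constraint gives π = (0.2270, 0.2579, 0.2617, 0.2534).
So the stationary probability of Product is 0.2270.

0.2270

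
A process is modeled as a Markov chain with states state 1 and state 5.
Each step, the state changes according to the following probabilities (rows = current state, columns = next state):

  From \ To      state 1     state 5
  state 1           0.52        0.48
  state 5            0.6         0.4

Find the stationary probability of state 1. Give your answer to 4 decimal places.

0.5556

Let the stationary distribution be π with π = πP and π_1 + π_2 = 1.
π_1 = 0.52·π_1 + 0.6·π_2
Solving with the normalization constraint gives π = (0.5556, 0.4444).
So the stationary probability of state 1 is 0.5556.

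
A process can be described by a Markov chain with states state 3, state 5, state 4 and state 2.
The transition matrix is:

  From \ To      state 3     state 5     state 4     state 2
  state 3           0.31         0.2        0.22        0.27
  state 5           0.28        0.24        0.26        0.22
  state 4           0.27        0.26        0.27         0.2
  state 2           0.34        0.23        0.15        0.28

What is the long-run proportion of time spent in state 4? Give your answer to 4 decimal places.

Let the stationary distribution be π with π = πP and π_1 + π_2 + π_3 + π_4 = 1.
π_1 = 0.31·π_1 + 0.28·π_2 + 0.27·π_3 + 0.34·π_4
π_2 = 0.2·π_1 + 0.24·π_2 + 0.26·π_3 + 0.23·π_4
π_3 = 0.22·π_1 + 0.26·π_2 + 0.27·π_3 + 0.15·π_4
Solving with the normalization constraint gives π = (0.3015, 0.2299, 0.2232, 0.2453).
So the stationary probability of state 4 is 0.2232.

0.2232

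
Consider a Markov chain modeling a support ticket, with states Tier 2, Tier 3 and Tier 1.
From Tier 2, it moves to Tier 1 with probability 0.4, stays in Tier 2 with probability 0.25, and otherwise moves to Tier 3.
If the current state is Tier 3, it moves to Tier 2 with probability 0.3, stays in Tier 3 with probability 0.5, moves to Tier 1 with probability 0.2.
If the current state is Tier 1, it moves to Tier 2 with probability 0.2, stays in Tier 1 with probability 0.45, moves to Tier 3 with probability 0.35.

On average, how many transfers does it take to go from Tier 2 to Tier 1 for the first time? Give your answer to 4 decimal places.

3.1481

Let t(s) be the expected number of transfers to first reach Tier 1 from state s, with t(Tier 1) = 0. Conditioning on the first transfer:
t(Tier 2) = 1 + 0.25·t(Tier 2) + 0.35·t(Tier 3)
t(Tier 3) = 1 + 0.3·t(Tier 2) + 0.5·t(Tier 3)
Solving: t(Tier 2) = 3.1481, t(Tier 3) = 3.8889.
Expected transfers from Tier 2 to Tier 1: 3.1481.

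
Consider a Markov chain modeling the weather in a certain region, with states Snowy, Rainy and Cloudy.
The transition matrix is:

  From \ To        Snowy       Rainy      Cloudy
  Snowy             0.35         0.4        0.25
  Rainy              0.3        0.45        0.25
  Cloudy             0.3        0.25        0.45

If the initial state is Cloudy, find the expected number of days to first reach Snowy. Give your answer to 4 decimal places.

3.3333

Let t(s) be the expected number of days to first reach Snowy from state s, with t(Snowy) = 0. Conditioning on the first day:
t(Rainy) = 1 + 0.45·t(Rainy) + 0.25·t(Cloudy)
t(Cloudy) = 1 + 0.25·t(Rainy) + 0.45·t(Cloudy)
Solving: t(Rainy) = 3.3333, t(Cloudy) = 3.3333.
Expected days from Cloudy to Snowy: 3.3333.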